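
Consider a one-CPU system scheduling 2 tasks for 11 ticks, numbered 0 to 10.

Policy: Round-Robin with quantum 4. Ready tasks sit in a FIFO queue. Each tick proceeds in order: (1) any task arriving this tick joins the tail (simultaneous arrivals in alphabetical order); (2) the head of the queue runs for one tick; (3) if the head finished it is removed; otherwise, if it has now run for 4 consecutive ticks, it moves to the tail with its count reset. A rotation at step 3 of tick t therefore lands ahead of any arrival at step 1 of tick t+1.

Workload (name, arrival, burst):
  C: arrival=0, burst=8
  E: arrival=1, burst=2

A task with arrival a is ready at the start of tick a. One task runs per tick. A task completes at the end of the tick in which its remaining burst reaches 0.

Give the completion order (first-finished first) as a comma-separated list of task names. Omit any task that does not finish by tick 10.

t=0: queue=[C] q_used=0 → run C
t=1: queue=[C,E] q_used=1 → run C
t=2: queue=[C,E] q_used=2 → run C
t=3: queue=[C,E] q_used=3 → run C
t=4: queue=[E,C] q_used=0 → run E
t=5: queue=[E,C] q_used=1 → run E
t=6: queue=[C] q_used=0 → run C
t=7: queue=[C] q_used=1 → run C
t=8: queue=[C] q_used=2 → run C
t=9: queue=[C] q_used=3 → run C
t=10: (idle)

completion order = E, C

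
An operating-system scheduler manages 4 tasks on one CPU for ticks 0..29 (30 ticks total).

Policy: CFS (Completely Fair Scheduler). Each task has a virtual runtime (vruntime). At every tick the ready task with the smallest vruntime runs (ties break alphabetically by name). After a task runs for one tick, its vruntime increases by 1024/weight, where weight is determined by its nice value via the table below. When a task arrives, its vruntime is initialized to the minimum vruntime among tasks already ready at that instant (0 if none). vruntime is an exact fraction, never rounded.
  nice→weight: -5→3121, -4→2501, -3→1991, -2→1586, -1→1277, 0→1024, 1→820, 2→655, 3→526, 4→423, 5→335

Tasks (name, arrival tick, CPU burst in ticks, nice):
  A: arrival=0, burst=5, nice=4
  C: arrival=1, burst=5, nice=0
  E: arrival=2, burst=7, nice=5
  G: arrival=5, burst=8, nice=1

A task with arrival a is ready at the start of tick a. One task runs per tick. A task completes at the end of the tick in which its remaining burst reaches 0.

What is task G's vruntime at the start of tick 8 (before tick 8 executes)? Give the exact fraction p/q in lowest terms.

t=0: vr[A=0] → run A
t=1: vr[A=1024/423 C=1024/423] → run A
t=2: vr[A=2048/423 C=1024/423 E=1024/423] → run C
t=3: vr[A=2048/423 C=1447/423 E=1024/423] → run E
t=4: vr[A=2048/423 C=1447/423 E=776192/141705] → run C
t=5: vr[A=2048/423 C=1870/423 E=776192/141705 G=1870/423] → run C
t=6: vr[A=2048/423 C=2293/423 E=776192/141705 G=1870/423] → run G
t=7: vr[A=2048/423 C=2293/423 E=776192/141705 G=491638/86715] → run A
t=8: vr[A=1024/141 C=2293/423 E=776192/141705 G=491638/86715] → run C
t=9: vr[A=1024/141 C=2716/423 E=776192/141705 G=491638/86715] → run E
t=10: vr[A=1024/141 C=2716/423 E=1209344/141705 G=491638/86715] → run G
t=11: vr[A=1024/141 C=2716/423 E=1209344/141705 G=599926/86715] → run C
t=12: vr[A=1024/141 E=1209344/141705 G=599926/86715] → run G
t=13: vr[A=1024/141 E=1209344/141705 G=708214/86715] → run A
t=14: vr[A=4096/423 E=1209344/141705 G=708214/86715] → run G
t=15: vr[A=4096/423 E=1209344/141705 G=816502/86715] → run E
t=16: vr[A=4096/423 E=1642496/141705 G=816502/86715] → run G
t=17: vr[A=4096/423 E=1642496/141705 G=184958/17343] → run A
t=18: vr[E=1642496/141705 G=184958/17343] → run G
t=19: vr[E=1642496/141705 G=1033078/86715] → run E
t=20: vr[E=2075648/141705 G=1033078/86715] → run G
t=21: vr[E=2075648/141705 G=1141366/86715] → run G
t=22: vr[E=2075648/141705] → run E
t=23: vr[E=501760/28341] → run E
t=24: vr[E=2941952/141705] → run E
t=25: (idle)
t=26: (idle)
t=27: (idle)
t=28: (idle)
t=29: (idle)

vruntime(G, start of tick 8) = 491638/86715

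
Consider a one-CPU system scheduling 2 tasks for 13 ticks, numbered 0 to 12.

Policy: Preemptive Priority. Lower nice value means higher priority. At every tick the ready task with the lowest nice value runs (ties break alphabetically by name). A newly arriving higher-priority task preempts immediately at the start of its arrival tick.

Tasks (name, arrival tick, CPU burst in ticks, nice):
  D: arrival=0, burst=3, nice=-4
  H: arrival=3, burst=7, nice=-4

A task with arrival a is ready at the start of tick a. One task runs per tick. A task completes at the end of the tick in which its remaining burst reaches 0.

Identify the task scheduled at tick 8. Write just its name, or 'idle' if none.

t=0: ready={D} → run D
t=1: ready={D} → run D
t=2: ready={D} → run D
t=3: ready={H} → run H
t=4: ready={H} → run H
t=5: ready={H} → run H
t=6: ready={H} → run H
t=7: ready={H} → run H
t=8: ready={H} → run H
t=9: ready={H} → run H
t=10: (idle)
t=11: (idle)
t=12: (idle)

running at tick 8 = H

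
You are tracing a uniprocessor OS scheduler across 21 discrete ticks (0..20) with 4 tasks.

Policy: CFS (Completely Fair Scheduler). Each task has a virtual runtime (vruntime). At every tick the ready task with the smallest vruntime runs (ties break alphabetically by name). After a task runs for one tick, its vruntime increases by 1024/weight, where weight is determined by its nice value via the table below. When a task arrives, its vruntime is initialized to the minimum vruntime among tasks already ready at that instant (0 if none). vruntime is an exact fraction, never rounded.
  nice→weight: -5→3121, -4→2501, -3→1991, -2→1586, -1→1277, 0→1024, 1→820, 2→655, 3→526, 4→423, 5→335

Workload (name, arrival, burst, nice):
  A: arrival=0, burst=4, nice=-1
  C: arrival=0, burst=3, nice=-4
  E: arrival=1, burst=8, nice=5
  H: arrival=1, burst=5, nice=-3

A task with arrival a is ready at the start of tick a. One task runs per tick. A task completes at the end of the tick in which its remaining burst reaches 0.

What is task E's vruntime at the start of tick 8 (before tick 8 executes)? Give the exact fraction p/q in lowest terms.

vruntime(E, start of tick 8) = 1024/335

t=0: vr[A=0 C=0] → run A
t=1: vr[A=1024/1277 C=0 E=0 H=0] → run C
t=2: vr[A=1024/1277 C=1024/2501 E=0 H=0] → run E
t=3: vr[A=1024/1277 C=1024/2501 E=1024/335 H=0] → run H
t=4: vr[A=1024/1277 C=1024/2501 E=1024/335 H=1024/1991] → run C
t=5: vr[A=1024/1277 C=2048/2501 E=1024/335 H=1024/1991] → run H
t=6: vr[A=1024/1277 C=2048/2501 E=1024/335 H=2048/1991] → run A
t=7: vr[A=2048/1277 C=2048/2501 E=1024/335 H=2048/1991] → run C
t=8: vr[A=2048/1277 E=1024/335 H=2048/1991] → run H
t=9: vr[A=2048/1277 E=1024/335 H=3072/1991] → run H
t=10: vr[A=2048/1277 E=1024/335 H=4096/1991] → run A
t=11: vr[A=3072/1277 E=1024/335 H=4096/1991] → run H
t=12: vr[A=3072/1277 E=1024/335] → run A
t=13: vr[E=1024/335] → run E
t=14: vr[E=2048/335] → run E
t=15: vr[E=3072/335] → run E
t=16: vr[E=4096/335] → run E
t=17: vr[E=1024/67] → run E
t=18: vr[E=6144/335] → run E
t=19: vr[E=7168/335] → run E
t=20: (idle)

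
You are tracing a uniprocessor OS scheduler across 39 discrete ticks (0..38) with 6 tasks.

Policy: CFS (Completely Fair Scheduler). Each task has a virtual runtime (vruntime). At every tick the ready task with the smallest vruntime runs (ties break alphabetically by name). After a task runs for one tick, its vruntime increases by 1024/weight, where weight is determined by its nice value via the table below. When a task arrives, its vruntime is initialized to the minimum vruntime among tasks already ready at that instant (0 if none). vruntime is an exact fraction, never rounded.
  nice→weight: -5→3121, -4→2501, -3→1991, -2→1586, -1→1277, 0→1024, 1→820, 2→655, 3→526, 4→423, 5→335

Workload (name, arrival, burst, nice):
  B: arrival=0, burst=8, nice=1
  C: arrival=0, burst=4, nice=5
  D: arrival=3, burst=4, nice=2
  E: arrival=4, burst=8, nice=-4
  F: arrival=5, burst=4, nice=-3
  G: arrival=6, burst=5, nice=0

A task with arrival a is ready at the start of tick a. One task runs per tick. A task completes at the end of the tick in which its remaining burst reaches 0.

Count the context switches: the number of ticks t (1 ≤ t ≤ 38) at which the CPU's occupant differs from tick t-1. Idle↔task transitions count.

t=0: vr[B=0 C=0] → run B
t=1: vr[B=256/205 C=0] → run C
t=2: vr[B=256/205 C=1024/335] → run B
t=3: vr[B=512/205 C=1024/335 D=512/205] → run B
t=4: vr[B=768/205 C=1024/335 D=512/205 E=512/205] → run D
t=5: vr[B=768/205 C=1024/335 D=109056/26855 E=512/205 F=512/205] → run E
t=6: vr[B=768/205 C=1024/335 D=109056/26855 E=36352/12505 F=512/205 G=512/205] → run F
t=7: vr[B=768/205 C=1024/335 D=109056/26855 E=36352/12505 F=1229312/408155 G=512/205] → run G
t=8: vr[B=768/205 C=1024/335 D=109056/26855 E=36352/12505 F=1229312/408155 G=717/205] → run E
t=9: vr[B=768/205 C=1024/335 D=109056/26855 E=41472/12505 F=1229312/408155 G=717/205] → run F
t=10: vr[B=768/205 C=1024/335 D=109056/26855 E=41472/12505 F=1439232/408155 G=717/205] → run C
t=11: vr[B=768/205 C=2048/335 D=109056/26855 E=41472/12505 F=1439232/408155 G=717/205] → run E
t=12: vr[B=768/205 C=2048/335 D=109056/26855 E=46592/12505 F=1439232/408155 G=717/205] → run G
t=13: vr[B=768/205 C=2048/335 D=109056/26855 E=46592/12505 F=1439232/408155 G=922/205] → run F
t=14: vr[B=768/205 C=2048/335 D=109056/26855 E=46592/12505 F=1649152/408155 G=922/205] → run E
t=15: vr[B=768/205 C=2048/335 D=109056/26855 E=51712/12505 F=1649152/408155 G=922/205] → run B
t=16: vr[B=1024/205 C=2048/335 D=109056/26855 E=51712/12505 F=1649152/408155 G=922/205] → run F
t=17: vr[B=1024/205 C=2048/335 D=109056/26855 E=51712/12505 G=922/205] → run D
t=18: vr[B=1024/205 C=2048/335 D=30208/5371 E=51712/12505 G=922/205] → run E
t=19: vr[B=1024/205 C=2048/335 D=30208/5371 E=56832/12505 G=922/205] → run G
t=20: vr[B=1024/205 C=2048/335 D=30208/5371 E=56832/12505 G=1127/205] → run E
t=21: vr[B=1024/205 C=2048/335 D=30208/5371 E=61952/12505 G=1127/205] → run E
t=22: vr[B=1024/205 C=2048/335 D=30208/5371 E=67072/12505 G=1127/205] → run B
t=23: vr[B=256/41 C=2048/335 D=30208/5371 E=67072/12505 G=1127/205] → run E
t=24: vr[B=256/41 C=2048/335 D=30208/5371 G=1127/205] → run G
t=25: vr[B=256/41 C=2048/335 D=30208/5371 G=1332/205] → run D
t=26: vr[B=256/41 C=2048/335 D=193024/26855 G=1332/205] → run C
t=27: vr[B=256/41 C=3072/335 D=193024/26855 G=1332/205] → run B
t=28: vr[B=1536/205 C=3072/335 D=193024/26855 G=1332/205] → run G
t=29: vr[B=1536/205 C=3072/335 D=193024/26855] → run D
t=30: vr[B=1536/205 C=3072/335] → run B
t=31: vr[B=1792/205 C=3072/335] → run B
t=32: vr[C=3072/335] → run C
t=33: (idle)
t=34: (idle)
t=35: (idle)
t=36: (idle)
t=37: (idle)
t=38: (idle)

context switches = 30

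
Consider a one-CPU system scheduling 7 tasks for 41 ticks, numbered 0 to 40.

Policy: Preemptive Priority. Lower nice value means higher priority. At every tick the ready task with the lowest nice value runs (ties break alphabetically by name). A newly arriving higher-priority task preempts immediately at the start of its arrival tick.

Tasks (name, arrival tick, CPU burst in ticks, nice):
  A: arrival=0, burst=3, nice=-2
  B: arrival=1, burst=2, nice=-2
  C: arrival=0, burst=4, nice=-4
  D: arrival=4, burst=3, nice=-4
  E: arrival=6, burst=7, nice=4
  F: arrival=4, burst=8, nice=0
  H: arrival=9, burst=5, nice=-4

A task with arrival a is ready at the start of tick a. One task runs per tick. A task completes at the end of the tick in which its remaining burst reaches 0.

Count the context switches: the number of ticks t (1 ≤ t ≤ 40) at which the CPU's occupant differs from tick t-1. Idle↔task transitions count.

t=0: ready={A,C} → run C
t=1: ready={A,B,C} → run C
t=2: ready={A,B,C} → run C
t=3: ready={A,B,C} → run C
t=4: ready={A,B,D,F} → run D
t=5: ready={A,B,D,F} → run D
t=6: ready={A,B,D,E,F} → run D
t=7: ready={A,B,E,F} → run A
t=8: ready={A,B,E,F} → run A
t=9: ready={A,B,E,F,H} → run H
t=10: ready={A,B,E,F,H} → run H
t=11: ready={A,B,E,F,H} → run H
t=12: ready={A,B,E,F,H} → run H
t=13: ready={A,B,E,F,H} → run H
t=14: ready={A,B,E,F} → run A
t=15: ready={B,E,F} → run B
t=16: ready={B,E,F} → run B
t=17: ready={E,F} → run F
t=18: ready={E,F} → run F
t=19: ready={E,F} → run F
t=20: ready={E,F} → run F
t=21: ready={E,F} → run F
t=22: ready={E,F} → run F
t=23: ready={E,F} → run F
t=24: ready={E,F} → run F
t=25: ready={E} → run E
t=26: ready={E} → run E
t=27: ready={E} → run E
t=28: ready={E} → run E
t=29: ready={E} → run E
t=30: ready={E} → run E
t=31: ready={E} → run E
t=32: (idle)
t=33: (idle)
t=34: (idle)
t=35: (idle)
t=36: (idle)
t=37: (idle)
t=38: (idle)
t=39: (idle)
t=40: (idle)

context switches = 8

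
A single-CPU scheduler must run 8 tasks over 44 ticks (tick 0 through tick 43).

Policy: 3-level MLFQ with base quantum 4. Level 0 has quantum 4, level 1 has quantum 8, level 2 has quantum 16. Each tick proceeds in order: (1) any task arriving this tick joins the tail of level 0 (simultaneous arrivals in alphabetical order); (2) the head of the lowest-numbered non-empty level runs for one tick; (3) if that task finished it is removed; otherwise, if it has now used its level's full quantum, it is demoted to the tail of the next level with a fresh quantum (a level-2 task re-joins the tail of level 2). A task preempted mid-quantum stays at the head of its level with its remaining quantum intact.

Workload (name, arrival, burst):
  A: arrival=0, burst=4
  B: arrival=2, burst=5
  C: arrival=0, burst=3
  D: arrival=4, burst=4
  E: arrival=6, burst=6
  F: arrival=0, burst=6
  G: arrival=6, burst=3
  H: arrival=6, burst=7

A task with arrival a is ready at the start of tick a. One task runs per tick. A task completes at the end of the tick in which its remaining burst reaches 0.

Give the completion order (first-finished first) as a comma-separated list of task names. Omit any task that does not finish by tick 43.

completion order = A, C, D, G, F, B, E, H

t=0: L0/L1/L2 = ACF/-/- → run A
t=1: L0/L1/L2 = ACF/-/- → run A
t=2: L0/L1/L2 = ACFB/-/- → run A
t=3: L0/L1/L2 = ACFB/-/- → run A
t=4: L0/L1/L2 = CFBD/-/- → run C
t=5: L0/L1/L2 = CFBD/-/- → run C
t=6: L0/L1/L2 = CFBDEGH/-/- → run C
t=7: L0/L1/L2 = FBDEGH/-/- → run F
t=8: L0/L1/L2 = FBDEGH/-/- → run F
t=9: L0/L1/L2 = FBDEGH/-/- → run F
t=10: L0/L1/L2 = FBDEGH/-/- → run F
t=11: L0/L1/L2 = BDEGH/F/- → run B
t=12: L0/L1/L2 = BDEGH/F/- → run B
t=13: L0/L1/L2 = BDEGH/F/- → run B
t=14: L0/L1/L2 = BDEGH/F/- → run B
t=15: L0/L1/L2 = DEGH/FB/- → run D
t=16: L0/L1/L2 = DEGH/FB/- → run D
t=17: L0/L1/L2 = DEGH/FB/- → run D
t=18: L0/L1/L2 = DEGH/FB/- → run D
t=19: L0/L1/L2 = EGH/FB/- → run E
t=20: L0/L1/L2 = EGH/FB/- → run E
t=21: L0/L1/L2 = EGH/FB/- → run E
t=22: L0/L1/L2 = EGH/FB/- → run E
t=23: L0/L1/L2 = GH/FBE/- → run G
t=24: L0/L1/L2 = GH/FBE/- → run G
t=25: L0/L1/L2 = GH/FBE/- → run G
t=26: L0/L1/L2 = H/FBE/- → run H
t=27: L0/L1/L2 = H/FBE/- → run H
t=28: L0/L1/L2 = H/FBE/- → run H
t=29: L0/L1/L2 = H/FBE/- → run H
t=30: L0/L1/L2 = -/FBEH/- → run F
t=31: L0/L1/L2 = -/FBEH/- → run F
t=32: L0/L1/L2 = -/BEH/- → run B
t=33: L0/L1/L2 = -/EH/- → run E
t=34: L0/L1/L2 = -/EH/- → run E
t=35: L0/L1/L2 = -/H/- → run H
t=36: L0/L1/L2 = -/H/- → run H
t=37: L0/L1/L2 = -/H/- → run H
t=38: (idle)
t=39: (idle)
t=40: (idle)
t=41: (idle)
t=42: (idle)
t=43: (idle)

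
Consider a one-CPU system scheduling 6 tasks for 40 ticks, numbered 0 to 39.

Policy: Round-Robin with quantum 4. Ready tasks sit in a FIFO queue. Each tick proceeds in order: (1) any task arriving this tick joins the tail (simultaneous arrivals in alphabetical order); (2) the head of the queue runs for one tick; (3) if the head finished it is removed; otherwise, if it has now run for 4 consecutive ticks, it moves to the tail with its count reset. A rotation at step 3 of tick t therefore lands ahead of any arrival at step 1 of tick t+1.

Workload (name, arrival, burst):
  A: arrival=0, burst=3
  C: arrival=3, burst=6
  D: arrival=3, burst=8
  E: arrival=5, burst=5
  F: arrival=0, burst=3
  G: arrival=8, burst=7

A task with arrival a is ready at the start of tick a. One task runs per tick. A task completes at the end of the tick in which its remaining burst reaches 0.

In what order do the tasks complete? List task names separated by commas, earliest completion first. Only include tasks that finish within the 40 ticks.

t=0: queue=[A,F] q_used=0 → run A
t=1: queue=[A,F] q_used=1 → run A
t=2: queue=[A,F] q_used=2 → run A
t=3: queue=[F,C,D] q_used=0 → run F
t=4: queue=[F,C,D] q_used=1 → run F
t=5: queue=[F,C,D,E] q_used=2 → run F
t=6: queue=[C,D,E] q_used=0 → run C
t=7: queue=[C,D,E] q_used=1 → run C
t=8: queue=[C,D,E,G] q_used=2 → run C
t=9: queue=[C,D,E,G] q_used=3 → run C
t=10: queue=[D,E,G,C] q_used=0 → run D
t=11: queue=[D,E,G,C] q_used=1 → run D
t=12: queue=[D,E,G,C] q_used=2 → run D
t=13: queue=[D,E,G,C] q_used=3 → run D
t=14: queue=[E,G,C,D] q_used=0 → run E
t=15: queue=[E,G,C,D] q_used=1 → run E
t=16: queue=[E,G,C,D] q_used=2 → run E
t=17: queue=[E,G,C,D] q_used=3 → run E
t=18: queue=[G,C,D,E] q_used=0 → run G
t=19: queue=[G,C,D,E] q_used=1 → run G
t=20: queue=[G,C,D,E] q_used=2 → run G
t=21: queue=[G,C,D,E] q_used=3 → run G
t=22: queue=[C,D,E,G] q_used=0 → run C
t=23: queue=[C,D,E,G] q_used=1 → run C
t=24: queue=[D,E,G] q_used=0 → run D
t=25: queue=[D,E,G] q_used=1 → run D
t=26: queue=[D,E,G] q_used=2 → run D
t=27: queue=[D,E,G] q_used=3 → run D
t=28: queue=[E,G] q_used=0 → run E
t=29: queue=[G] q_used=0 → run G
t=30: queue=[G] q_used=1 → run G
t=31: queue=[G] q_used=2 → run G
t=32: (idle)
t=33: (idle)
t=34: (idle)
t=35: (idle)
t=36: (idle)
t=37: (idle)
t=38: (idle)
t=39: (idle)

completion order = A, F, C, D, E, G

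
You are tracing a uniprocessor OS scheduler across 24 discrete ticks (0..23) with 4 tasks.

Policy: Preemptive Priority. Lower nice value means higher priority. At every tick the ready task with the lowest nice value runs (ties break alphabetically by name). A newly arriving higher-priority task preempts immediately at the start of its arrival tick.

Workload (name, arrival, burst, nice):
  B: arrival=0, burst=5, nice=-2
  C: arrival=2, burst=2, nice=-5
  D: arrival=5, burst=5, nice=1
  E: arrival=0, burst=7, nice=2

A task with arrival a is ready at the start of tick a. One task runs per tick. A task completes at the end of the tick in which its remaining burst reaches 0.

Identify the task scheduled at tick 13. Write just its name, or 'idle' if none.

t=0: ready={B,E} → run B
t=1: ready={B,E} → run B
t=2: ready={B,C,E} → run C
t=3: ready={B,C,E} → run C
t=4: ready={B,E} → run B
t=5: ready={B,D,E} → run B
t=6: ready={B,D,E} → run B
t=7: ready={D,E} → run D
t=8: ready={D,E} → run D
t=9: ready={D,E} → run D
t=10: ready={D,E} → run D
t=11: ready={D,E} → run D
t=12: ready={E} → run E
t=13: ready={E} → run E
t=14: ready={E} → run E
t=15: ready={E} → run E
t=16: ready={E} → run E
t=17: ready={E} → run E
t=18: ready={E} → run E
t=19: (idle)
t=20: (idle)
t=21: (idle)
t=22: (idle)
t=23: (idle)

running at tick 13 = E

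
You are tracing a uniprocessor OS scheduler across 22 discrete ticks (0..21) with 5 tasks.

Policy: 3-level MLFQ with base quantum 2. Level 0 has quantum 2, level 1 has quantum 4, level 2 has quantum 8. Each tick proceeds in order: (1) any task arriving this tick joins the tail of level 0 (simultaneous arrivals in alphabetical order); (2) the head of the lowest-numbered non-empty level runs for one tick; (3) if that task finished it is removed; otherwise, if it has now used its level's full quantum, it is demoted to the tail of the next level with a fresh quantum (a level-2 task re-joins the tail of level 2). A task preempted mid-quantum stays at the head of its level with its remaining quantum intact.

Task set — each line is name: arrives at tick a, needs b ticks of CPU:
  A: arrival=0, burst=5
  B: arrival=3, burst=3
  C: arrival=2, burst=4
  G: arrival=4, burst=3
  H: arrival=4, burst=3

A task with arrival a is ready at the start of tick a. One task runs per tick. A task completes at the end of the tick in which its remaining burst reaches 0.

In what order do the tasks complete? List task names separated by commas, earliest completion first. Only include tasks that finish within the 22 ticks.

t=0: L0/L1/L2 = A/-/- → run A
t=1: L0/L1/L2 = A/-/- → run A
t=2: L0/L1/L2 = C/A/- → run C
t=3: L0/L1/L2 = CB/A/- → run C
t=4: L0/L1/L2 = BGH/AC/- → run B
t=5: L0/L1/L2 = BGH/AC/- → run B
t=6: L0/L1/L2 = GH/ACB/- → run G
t=7: L0/L1/L2 = GH/ACB/- → run G
t=8: L0/L1/L2 = H/ACBG/- → run H
t=9: L0/L1/L2 = H/ACBG/- → run H
t=10: L0/L1/L2 = -/ACBGH/- → run A
t=11: L0/L1/L2 = -/ACBGH/- → run A
t=12: L0/L1/L2 = -/ACBGH/- → run A
t=13: L0/L1/L2 = -/CBGH/- → run C
t=14: L0/L1/L2 = -/CBGH/- → run C
t=15: L0/L1/L2 = -/BGH/- → run B
t=16: L0/L1/L2 = -/GH/- → run G
t=17: L0/L1/L2 = -/H/- → run H
t=18: (idle)
t=19: (idle)
t=20: (idle)
t=21: (idle)

completion order = A, C, B, G, H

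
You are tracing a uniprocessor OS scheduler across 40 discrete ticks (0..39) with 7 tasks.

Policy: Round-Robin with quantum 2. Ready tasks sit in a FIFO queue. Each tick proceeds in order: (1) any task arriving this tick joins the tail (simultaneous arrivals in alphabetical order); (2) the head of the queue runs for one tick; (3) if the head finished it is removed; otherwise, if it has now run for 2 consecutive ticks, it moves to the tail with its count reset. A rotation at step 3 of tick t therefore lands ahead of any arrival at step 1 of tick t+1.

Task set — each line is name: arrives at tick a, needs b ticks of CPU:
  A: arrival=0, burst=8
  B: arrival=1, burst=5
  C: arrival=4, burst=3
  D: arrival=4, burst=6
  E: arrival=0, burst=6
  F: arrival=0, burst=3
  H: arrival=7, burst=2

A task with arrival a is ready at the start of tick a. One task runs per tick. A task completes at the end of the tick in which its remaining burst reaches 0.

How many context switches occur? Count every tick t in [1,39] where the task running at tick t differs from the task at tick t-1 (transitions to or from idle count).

t=0: queue=[A,E,F] q_used=0 → run A
t=1: queue=[A,E,F,B] q_used=1 → run A
t=2: queue=[E,F,B,A] q_used=0 → run E
t=3: queue=[E,F,B,A] q_used=1 → run E
t=4: queue=[F,B,A,E,C,D] q_used=0 → run F
t=5: queue=[F,B,A,E,C,D] q_used=1 → run F
t=6: queue=[B,A,E,C,D,F] q_used=0 → run B
t=7: queue=[B,A,E,C,D,F,H] q_used=1 → run B
t=8: queue=[A,E,C,D,F,H,B] q_used=0 → run A
t=9: queue=[A,E,C,D,F,H,B] q_used=1 → run A
t=10: queue=[E,C,D,F,H,B,A] q_used=0 → run E
t=11: queue=[E,C,D,F,H,B,A] q_used=1 → run E
t=12: queue=[C,D,F,H,B,A,E] q_used=0 → run C
t=13: queue=[C,D,F,H,B,A,E] q_used=1 → run C
t=14: queue=[D,F,H,B,A,E,C] q_used=0 → run D
t=15: queue=[D,F,H,B,A,E,C] q_used=1 → run D
t=16: queue=[F,H,B,A,E,C,D] q_used=0 → run F
t=17: queue=[H,B,A,E,C,D] q_used=0 → run H
t=18: queue=[H,B,A,E,C,D] q_used=1 → run H
t=19: queue=[B,A,E,C,D] q_used=0 → run B
t=20: queue=[B,A,E,C,D] q_used=1 → run B
t=21: queue=[A,E,C,D,B] q_used=0 → run A
t=22: queue=[A,E,C,D,B] q_used=1 → run A
t=23: queue=[E,C,D,B,A] q_used=0 → run E
t=24: queue=[E,C,D,B,A] q_used=1 → run E
t=25: queue=[C,D,B,A] q_used=0 → run C
t=26: queue=[D,B,A] q_used=0 → run D
t=27: queue=[D,B,A] q_used=1 → run D
t=28: queue=[B,A,D] q_used=0 → run B
t=29: queue=[A,D] q_used=0 → run A
t=30: queue=[A,D] q_used=1 → run A
t=31: queue=[D] q_used=0 → run D
t=32: queue=[D] q_used=1 → run D
t=33: (idle)
t=34: (idle)
t=35: (idle)
t=36: (idle)
t=37: (idle)
t=38: (idle)
t=39: (idle)

context switches = 18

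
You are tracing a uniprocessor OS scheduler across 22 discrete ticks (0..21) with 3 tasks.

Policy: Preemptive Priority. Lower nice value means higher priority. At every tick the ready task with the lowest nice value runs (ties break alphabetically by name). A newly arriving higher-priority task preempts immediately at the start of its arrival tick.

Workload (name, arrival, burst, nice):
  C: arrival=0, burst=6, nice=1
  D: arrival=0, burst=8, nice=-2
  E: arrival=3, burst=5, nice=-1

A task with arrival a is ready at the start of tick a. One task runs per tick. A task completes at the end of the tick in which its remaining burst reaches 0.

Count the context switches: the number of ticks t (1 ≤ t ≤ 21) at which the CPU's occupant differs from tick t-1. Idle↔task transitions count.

t=0: ready={C,D} → run D
t=1: ready={C,D} → run D
t=2: ready={C,D} → run D
t=3: ready={C,D,E} → run D
t=4: ready={C,D,E} → run D
t=5: ready={C,D,E} → run D
t=6: ready={C,D,E} → run D
t=7: ready={C,D,E} → run D
t=8: ready={C,E} → run E
t=9: ready={C,E} → run E
t=10: ready={C,E} → run E
t=11: ready={C,E} → run E
t=12: ready={C,E} → run E
t=13: ready={C} → run C
t=14: ready={C} → run C
t=15: ready={C} → run C
t=16: ready={C} → run C
t=17: ready={C} → run C
t=18: ready={C} → run C
t=19: (idle)
t=20: (idle)
t=21: (idle)

context switches = 3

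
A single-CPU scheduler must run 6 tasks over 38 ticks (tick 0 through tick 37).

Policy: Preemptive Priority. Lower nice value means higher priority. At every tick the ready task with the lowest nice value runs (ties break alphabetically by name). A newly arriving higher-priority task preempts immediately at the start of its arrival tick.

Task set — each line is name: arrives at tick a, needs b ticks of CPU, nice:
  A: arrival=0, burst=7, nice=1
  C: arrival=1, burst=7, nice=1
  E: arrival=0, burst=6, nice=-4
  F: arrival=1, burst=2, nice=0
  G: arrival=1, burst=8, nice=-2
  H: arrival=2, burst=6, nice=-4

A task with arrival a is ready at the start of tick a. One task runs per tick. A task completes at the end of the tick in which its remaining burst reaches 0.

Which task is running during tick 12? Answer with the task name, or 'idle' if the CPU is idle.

running at tick 12 = G

t=0: ready={A,E} → run E
t=1: ready={A,C,E,F,G} → run E
t=2: ready={A,C,E,F,G,H} → run E
t=3: ready={A,C,E,F,G,H} → run E
t=4: ready={A,C,E,F,G,H} → run E
t=5: ready={A,C,E,F,G,H} → run E
t=6: ready={A,C,F,G,H} → run H
t=7: ready={A,C,F,G,H} → run H
t=8: ready={A,C,F,G,H} → run H
t=9: ready={A,C,F,G,H} → run H
t=10: ready={A,C,F,G,H} → run H
t=11: ready={A,C,F,G,H} → run H
t=12: ready={A,C,F,G} → run G
t=13: ready={A,C,F,G} → run G
t=14: ready={A,C,F,G} → run G
t=15: ready={A,C,F,G} → run G
t=16: ready={A,C,F,G} → run G
t=17: ready={A,C,F,G} → run G
t=18: ready={A,C,F,G} → run G
t=19: ready={A,C,F,G} → run G
t=20: ready={A,C,F} → run F
t=21: ready={A,C,F} → run F
t=22: ready={A,C} → run A
t=23: ready={A,C} → run A
t=24: ready={A,C} → run A
t=25: ready={A,C} → run A
t=26: ready={A,C} → run A
t=27: ready={A,C} → run A
t=28: ready={A,C} → run A
t=29: ready={C} → run C
t=30: ready={C} → run C
t=31: ready={C} → run C
t=32: ready={C} → run C
t=33: ready={C} → run C
t=34: ready={C} → run C
t=35: ready={C} → run C
t=36: (idle)
t=37: (idle)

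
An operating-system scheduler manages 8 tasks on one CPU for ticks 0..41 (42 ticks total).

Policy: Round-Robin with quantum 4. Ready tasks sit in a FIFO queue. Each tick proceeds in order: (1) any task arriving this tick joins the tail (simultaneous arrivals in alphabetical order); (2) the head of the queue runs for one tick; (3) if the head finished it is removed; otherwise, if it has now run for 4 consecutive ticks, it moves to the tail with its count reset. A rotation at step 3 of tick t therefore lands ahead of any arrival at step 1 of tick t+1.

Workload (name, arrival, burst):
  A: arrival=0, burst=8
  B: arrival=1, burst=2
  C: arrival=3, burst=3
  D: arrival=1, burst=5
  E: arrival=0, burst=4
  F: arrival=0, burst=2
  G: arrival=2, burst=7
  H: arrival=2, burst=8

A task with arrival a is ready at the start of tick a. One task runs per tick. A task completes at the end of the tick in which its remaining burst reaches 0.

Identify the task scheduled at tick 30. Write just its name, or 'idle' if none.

t=0: queue=[A,E,F] q_used=0 → run A
t=1: queue=[A,E,F,B,D] q_used=1 → run A
t=2: queue=[A,E,F,B,D,G,H] q_used=2 → run A
t=3: queue=[A,E,F,B,D,G,H,C] q_used=3 → run A
t=4: queue=[E,F,B,D,G,H,C,A] q_used=0 → run E
t=5: queue=[E,F,B,D,G,H,C,A] q_used=1 → run E
t=6: queue=[E,F,B,D,G,H,C,A] q_used=2 → run E
t=7: queue=[E,F,B,D,G,H,C,A] q_used=3 → run E
t=8: queue=[F,B,D,G,H,C,A] q_used=0 → run F
t=9: queue=[F,B,D,G,H,C,A] q_used=1 → run F
t=10: queue=[B,D,G,H,C,A] q_used=0 → run B
t=11: queue=[B,D,G,H,C,A] q_used=1 → run B
t=12: queue=[D,G,H,C,A] q_used=0 → run D
t=13: queue=[D,G,H,C,A] q_used=1 → run D
t=14: queue=[D,G,H,C,A] q_used=2 → run D
t=15: queue=[D,G,H,C,A] q_used=3 → run D
t=16: queue=[G,H,C,A,D] q_used=0 → run G
t=17: queue=[G,H,C,A,D] q_used=1 → run G
t=18: queue=[G,H,C,A,D] q_used=2 → run G
t=19: queue=[G,H,C,A,D] q_used=3 → run G
t=20: queue=[H,C,A,D,G] q_used=0 → run H
t=21: queue=[H,C,A,D,G] q_used=1 → run H
t=22: queue=[H,C,A,D,G] q_used=2 → run H
t=23: queue=[H,C,A,D,G] q_used=3 → run H
t=24: queue=[C,A,D,G,H] q_used=0 → run C
t=25: queue=[C,A,D,G,H] q_used=1 → run C
t=26: queue=[C,A,D,G,H] q_used=2 → run C
t=27: queue=[A,D,G,H] q_used=0 → run A
t=28: queue=[A,D,G,H] q_used=1 → run A
t=29: queue=[A,D,G,H] q_used=2 → run A
t=30: queue=[A,D,G,H] q_used=3 → run A
t=31: queue=[D,G,H] q_used=0 → run D
t=32: queue=[G,H] q_used=0 → run G
t=33: queue=[G,H] q_used=1 → run G
t=34: queue=[G,H] q_used=2 → run G
t=35: queue=[H] q_used=0 → run H
t=36: queue=[H] q_used=1 → run H
t=37: queue=[H] q_used=2 → run H
t=38: queue=[H] q_used=3 → run H
t=39: (idle)
t=40: (idle)
t=41: (idle)

running at tick 30 = A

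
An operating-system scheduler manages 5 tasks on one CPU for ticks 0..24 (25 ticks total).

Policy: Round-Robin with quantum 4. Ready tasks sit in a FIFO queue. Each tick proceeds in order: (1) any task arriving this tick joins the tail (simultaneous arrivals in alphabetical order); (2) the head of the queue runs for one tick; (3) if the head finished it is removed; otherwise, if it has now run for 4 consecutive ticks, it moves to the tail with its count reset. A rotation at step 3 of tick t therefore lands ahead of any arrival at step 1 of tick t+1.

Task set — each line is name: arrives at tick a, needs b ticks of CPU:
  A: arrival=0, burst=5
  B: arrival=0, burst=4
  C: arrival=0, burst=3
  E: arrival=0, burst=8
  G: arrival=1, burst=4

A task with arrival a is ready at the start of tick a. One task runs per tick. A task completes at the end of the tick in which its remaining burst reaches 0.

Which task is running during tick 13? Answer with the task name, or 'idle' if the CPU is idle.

t=0: queue=[A,B,C,E] q_used=0 → run A
t=1: queue=[A,B,C,E,G] q_used=1 → run A
t=2: queue=[A,B,C,E,G] q_used=2 → run A
t=3: queue=[A,B,C,E,G] q_used=3 → run A
t=4: queue=[B,C,E,G,A] q_used=0 → run B
t=5: queue=[B,C,E,G,A] q_used=1 → run B
t=6: queue=[B,C,E,G,A] q_used=2 → run B
t=7: queue=[B,C,E,G,A] q_used=3 → run B
t=8: queue=[C,E,G,A] q_used=0 → run C
t=9: queue=[C,E,G,A] q_used=1 → run C
t=10: queue=[C,E,G,A] q_used=2 → run C
t=11: queue=[E,G,A] q_used=0 → run E
t=12: queue=[E,G,A] q_used=1 → run E
t=13: queue=[E,G,A] q_used=2 → run E
t=14: queue=[E,G,A] q_used=3 → run E
t=15: queue=[G,A,E] q_used=0 → run G
t=16: queue=[G,A,E] q_used=1 → run G
t=17: queue=[G,A,E] q_used=2 → run G
t=18: queue=[G,A,E] q_used=3 → run G
t=19: queue=[A,E] q_used=0 → run A
t=20: queue=[E] q_used=0 → run E
t=21: queue=[E] q_used=1 → run E
t=22: queue=[E] q_used=2 → run E
t=23: queue=[E] q_used=3 → run E
t=24: (idle)

running at tick 13 = E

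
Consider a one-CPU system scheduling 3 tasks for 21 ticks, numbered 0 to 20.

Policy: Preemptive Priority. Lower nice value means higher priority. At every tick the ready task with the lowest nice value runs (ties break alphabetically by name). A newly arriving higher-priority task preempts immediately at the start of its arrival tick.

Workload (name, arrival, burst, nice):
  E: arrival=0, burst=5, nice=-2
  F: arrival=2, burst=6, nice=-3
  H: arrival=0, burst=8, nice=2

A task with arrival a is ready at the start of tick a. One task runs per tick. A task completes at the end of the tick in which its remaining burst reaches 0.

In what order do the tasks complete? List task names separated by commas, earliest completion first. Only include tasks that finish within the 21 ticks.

t=0: ready={E,H} → run E
t=1: ready={E,H} → run E
t=2: ready={E,F,H} → run F
t=3: ready={E,F,H} → run F
t=4: ready={E,F,H} → run F
t=5: ready={E,F,H} → run F
t=6: ready={E,F,H} → run F
t=7: ready={E,F,H} → run F
t=8: ready={E,H} → run E
t=9: ready={E,H} → run E
t=10: ready={E,H} → run E
t=11: ready={H} → run H
t=12: ready={H} → run H
t=13: ready={H} → run H
t=14: ready={H} → run H
t=15: ready={H} → run H
t=16: ready={H} → run H
t=17: ready={H} → run H
t=18: ready={H} → run H
t=19: (idle)
t=20: (idle)

completion order = F, E, H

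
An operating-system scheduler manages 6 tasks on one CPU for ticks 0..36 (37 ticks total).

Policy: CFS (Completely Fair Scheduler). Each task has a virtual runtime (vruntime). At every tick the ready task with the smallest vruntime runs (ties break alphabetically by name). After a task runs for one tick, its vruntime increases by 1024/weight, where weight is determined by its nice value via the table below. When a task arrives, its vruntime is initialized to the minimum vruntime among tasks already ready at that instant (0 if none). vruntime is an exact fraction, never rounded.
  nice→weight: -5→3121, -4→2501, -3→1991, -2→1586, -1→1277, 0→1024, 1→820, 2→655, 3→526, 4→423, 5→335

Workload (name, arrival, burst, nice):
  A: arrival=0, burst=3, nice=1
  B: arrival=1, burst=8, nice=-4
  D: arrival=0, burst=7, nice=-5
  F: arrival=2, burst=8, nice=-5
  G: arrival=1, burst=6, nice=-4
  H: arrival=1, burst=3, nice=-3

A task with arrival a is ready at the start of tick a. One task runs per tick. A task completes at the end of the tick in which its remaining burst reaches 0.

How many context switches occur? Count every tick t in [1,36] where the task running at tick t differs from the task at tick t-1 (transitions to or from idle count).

t=0: vr[A=0 D=0] → run A
t=1: vr[A=256/205 B=0 D=0 G=0 H=0] → run B
t=2: vr[A=256/205 B=1024/2501 D=0 F=0 G=0 H=0] → run D
t=3: vr[A=256/205 B=1024/2501 D=1024/3121 F=0 G=0 H=0] → run F
t=4: vr[A=256/205 B=1024/2501 D=1024/3121 F=1024/3121 G=0 H=0] → run G
t=5: vr[A=256/205 B=1024/2501 D=1024/3121 F=1024/3121 G=1024/2501 H=0] → run H
t=6: vr[A=256/205 B=1024/2501 D=1024/3121 F=1024/3121 G=1024/2501 H=1024/1991] → run D
t=7: vr[A=256/205 B=1024/2501 D=2048/3121 F=1024/3121 G=1024/2501 H=1024/1991] → run F
t=8: vr[A=256/205 B=1024/2501 D=2048/3121 F=2048/3121 G=1024/2501 H=1024/1991] → run B
t=9: vr[A=256/205 B=2048/2501 D=2048/3121 F=2048/3121 G=1024/2501 H=1024/1991] → run G
t=10: vr[A=256/205 B=2048/2501 D=2048/3121 F=2048/3121 G=2048/2501 H=1024/1991] → run H
t=11: vr[A=256/205 B=2048/2501 D=2048/3121 F=2048/3121 G=2048/2501 H=2048/1991] → run D
t=12: vr[A=256/205 B=2048/2501 D=3072/3121 F=2048/3121 G=2048/2501 H=2048/1991] → run F
t=13: vr[A=256/205 B=2048/2501 D=3072/3121 F=3072/3121 G=2048/2501 H=2048/1991] → run B
t=14: vr[A=256/205 B=3072/2501 D=3072/3121 F=3072/3121 G=2048/2501 H=2048/1991] → run G
t=15: vr[A=256/205 B=3072/2501 D=3072/3121 F=3072/3121 G=3072/2501 H=2048/1991] → run D
t=16: vr[A=256/205 B=3072/2501 D=4096/3121 F=3072/3121 G=3072/2501 H=2048/1991] → run F
t=17: vr[A=256/205 B=3072/2501 D=4096/3121 F=4096/3121 G=3072/2501 H=2048/1991] → run H
t=18: vr[A=256/205 B=3072/2501 D=4096/3121 F=4096/3121 G=3072/2501] → run B
t=19: vr[A=256/205 B=4096/2501 D=4096/3121 F=4096/3121 G=3072/2501] → run G
t=20: vr[A=256/205 B=4096/2501 D=4096/3121 F=4096/3121 G=4096/2501] → run A
t=21: vr[A=512/205 B=4096/2501 D=4096/3121 F=4096/3121 G=4096/2501] → run D
t=22: vr[A=512/205 B=4096/2501 D=5120/3121 F=4096/3121 G=4096/2501] → run F
t=23: vr[A=512/205 B=4096/2501 D=5120/3121 F=5120/3121 G=4096/2501] → run B
t=24: vr[A=512/205 B=5120/2501 D=5120/3121 F=5120/3121 G=4096/2501] → run G
t=25: vr[A=512/205 B=5120/2501 D=5120/3121 F=5120/3121 G=5120/2501] → run D
t=26: vr[A=512/205 B=5120/2501 D=6144/3121 F=5120/3121 G=5120/2501] → run F
t=27: vr[A=512/205 B=5120/2501 D=6144/3121 F=6144/3121 G=5120/2501] → run D
t=28: vr[A=512/205 B=5120/2501 F=6144/3121 G=5120/2501] → run F
t=29: vr[A=512/205 B=5120/2501 F=7168/3121 G=5120/2501] → run B
t=30: vr[A=512/205 B=6144/2501 F=7168/3121 G=5120/2501] → run G
t=31: vr[A=512/205 B=6144/2501 F=7168/3121] → run F
t=32: vr[A=512/205 B=6144/2501] → run B
t=33: vr[A=512/205 B=7168/2501] → run A
t=34: vr[B=7168/2501] → run B
t=35: (idle)
t=36: (idle)

context switches = 35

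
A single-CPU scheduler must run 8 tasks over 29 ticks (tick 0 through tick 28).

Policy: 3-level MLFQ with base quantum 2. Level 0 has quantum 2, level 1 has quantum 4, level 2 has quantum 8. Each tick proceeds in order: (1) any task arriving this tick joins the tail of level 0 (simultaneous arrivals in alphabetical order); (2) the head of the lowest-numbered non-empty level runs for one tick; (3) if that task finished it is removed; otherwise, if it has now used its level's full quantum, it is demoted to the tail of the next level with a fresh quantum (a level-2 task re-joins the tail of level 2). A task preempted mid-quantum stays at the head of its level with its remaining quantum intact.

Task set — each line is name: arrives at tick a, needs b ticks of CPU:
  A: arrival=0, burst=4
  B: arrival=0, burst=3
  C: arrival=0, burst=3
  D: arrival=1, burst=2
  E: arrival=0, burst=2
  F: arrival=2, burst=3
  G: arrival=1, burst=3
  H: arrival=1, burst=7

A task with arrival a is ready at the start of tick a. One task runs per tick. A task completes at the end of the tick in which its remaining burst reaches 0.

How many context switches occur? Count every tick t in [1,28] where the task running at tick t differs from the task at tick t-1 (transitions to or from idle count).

t=0: L0/L1/L2 = ABCE/-/- → run A
t=1: L0/L1/L2 = ABCEDGH/-/- → run A
t=2: L0/L1/L2 = BCEDGHF/A/- → run B
t=3: L0/L1/L2 = BCEDGHF/A/- → run B
t=4: L0/L1/L2 = CEDGHF/AB/- → run C
t=5: L0/L1/L2 = CEDGHF/AB/- → run C
t=6: L0/L1/L2 = EDGHF/ABC/- → run E
t=7: L0/L1/L2 = EDGHF/ABC/- → run E
t=8: L0/L1/L2 = DGHF/ABC/- → run D
t=9: L0/L1/L2 = DGHF/ABC/- → run D
t=10: L0/L1/L2 = GHF/ABC/- → run G
t=11: L0/L1/L2 = GHF/ABC/- → run G
t=12: L0/L1/L2 = HF/ABCG/- → run H
t=13: L0/L1/L2 = HF/ABCG/- → run H
t=14: L0/L1/L2 = F/ABCGH/- → run F
t=15: L0/L1/L2 = F/ABCGH/- → run F
t=16: L0/L1/L2 = -/ABCGHF/- → run A
t=17: L0/L1/L2 = -/ABCGHF/- → run A
t=18: L0/L1/L2 = -/BCGHF/- → run B
t=19: L0/L1/L2 = -/CGHF/- → run C
t=20: L0/L1/L2 = -/GHF/- → run G
t=21: L0/L1/L2 = -/HF/- → run H
t=22: L0/L1/L2 = -/HF/- → run H
t=23: L0/L1/L2 = -/HF/- → run H
t=24: L0/L1/L2 = -/HF/- → run H
t=25: L0/L1/L2 = -/F/H → run F
t=26: L0/L1/L2 = -/-/H → run H
t=27: (idle)
t=28: (idle)

context switches = 15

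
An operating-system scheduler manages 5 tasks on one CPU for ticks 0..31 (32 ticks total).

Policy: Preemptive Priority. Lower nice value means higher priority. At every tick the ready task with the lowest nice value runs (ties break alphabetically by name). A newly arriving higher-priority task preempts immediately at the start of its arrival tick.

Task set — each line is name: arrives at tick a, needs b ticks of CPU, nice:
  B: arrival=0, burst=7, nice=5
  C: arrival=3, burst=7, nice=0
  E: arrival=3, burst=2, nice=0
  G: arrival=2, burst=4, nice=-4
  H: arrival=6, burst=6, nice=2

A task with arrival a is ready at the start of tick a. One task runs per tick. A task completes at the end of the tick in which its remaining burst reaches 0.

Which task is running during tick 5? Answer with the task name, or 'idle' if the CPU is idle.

t=0: ready={B} → run B
t=1: ready={B} → run B
t=2: ready={B,G} → run G
t=3: ready={B,C,E,G} → run G
t=4: ready={B,C,E,G} → run G
t=5: ready={B,C,E,G} → run G
t=6: ready={B,C,E,H} → run C
t=7: ready={B,C,E,H} → run C
t=8: ready={B,C,E,H} → run C
t=9: ready={B,C,E,H} → run C
t=10: ready={B,C,E,H} → run C
t=11: ready={B,C,E,H} → run C
t=12: ready={B,C,E,H} → run C
t=13: ready={B,E,H} → run E
t=14: ready={B,E,H} → run E
t=15: ready={B,H} → run H
t=16: ready={B,H} → run H
t=17: ready={B,H} → run H
t=18: ready={B,H} → run H
t=19: ready={B,H} → run H
t=20: ready={B,H} → run H
t=21: ready={B} → run B
t=22: ready={B} → run B
t=23: ready={B} → run B
t=24: ready={B} → run B
t=25: ready={B} → run B
t=26: (idle)
t=27: (idle)
t=28: (idle)
t=29: (idle)
t=30: (idle)
t=31: (idle)

running at tick 5 = G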